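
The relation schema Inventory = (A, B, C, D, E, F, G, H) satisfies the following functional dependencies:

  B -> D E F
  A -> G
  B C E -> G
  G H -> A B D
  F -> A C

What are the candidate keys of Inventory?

Attribute H never appears on the right-hand side of any dependency, so H must belong to every candidate key.
{H}⁺ = {H}, which is not all of the schema, so we must add further attributes.
{A, H}⁺: A→G adds G; GH→ABD adds B, D; B→DEF adds E, F; F→AC adds C → {A, B, C, D, E, F, G, H}. Minimal: {H}⁺ = {H}; {A}⁺ = {A, G} — none reach the full schema.
{B, H}⁺: B→DEF adds D, E, F; F→AC adds A, C; A→G adds G → {A, B, C, D, E, F, G, H}. Minimal: {H}⁺ = {H}; {B}⁺ = {A, B, C, D, E, F, G} — none reach the full schema.
{F, H}⁺: F→AC adds A, C; A→G adds G; GH→ABD adds B, D; B→DEF adds E → {A, B, C, D, E, F, G, H}. Minimal: {H}⁺ = {H}; {F}⁺ = {A, C, F, G} — none reach the full schema.
{G, H}⁺: GH→ABD adds A, B, D; B→DEF adds E, F; F→AC adds C → {A, B, C, D, E, F, G, H}. Minimal: {H}⁺ = {H}; {G}⁺ = {G} — none reach the full schema.

{A, H}; {B, H}; {F, H}; {G, H}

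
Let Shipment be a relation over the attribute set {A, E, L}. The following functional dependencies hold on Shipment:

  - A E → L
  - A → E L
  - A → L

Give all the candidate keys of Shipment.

{A}

Attribute A never appears on the right-hand side of any dependency, so A must belong to every candidate key.
{A}⁺ = {A, E, L}, which is all of the schema, so {A} is the only candidate key.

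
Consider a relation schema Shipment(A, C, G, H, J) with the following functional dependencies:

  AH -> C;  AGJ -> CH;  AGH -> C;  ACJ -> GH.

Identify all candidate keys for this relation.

(A, C, J), (A, G, J), (A, H, J)

Attributes A, J never appear on any right-hand side, so every candidate key must contain {A, J}.
{A, J}⁺ = {A, J}, which is not all of the schema, so we must add further attributes.
{A, C, J}⁺: ACJ→GH adds G, H → {A, C, G, H, J}.
{A, G, J}⁺: AGJ→CH adds C, H → {A, C, G, H, J}.
{A, H, J}⁺: AH→C adds C; ACJ→GH adds G → {A, C, G, H, J}.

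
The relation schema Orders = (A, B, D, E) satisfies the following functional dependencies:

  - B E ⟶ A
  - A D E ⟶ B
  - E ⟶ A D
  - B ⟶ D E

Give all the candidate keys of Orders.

{B}⁺: B→DE adds D, E; BE→A adds A → {A, B, D, E}.
{E}⁺: E→AD adds A, D; ADE→B adds B → {A, B, D, E}.

{B}; {E}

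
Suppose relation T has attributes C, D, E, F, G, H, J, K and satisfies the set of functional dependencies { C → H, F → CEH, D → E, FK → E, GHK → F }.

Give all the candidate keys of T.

Attributes D, G, J, K never appear on any right-hand side, so every candidate key must contain {D, G, J, K}.
{D, G, J, K}⁺ = {D, E, G, J, K}, which is not all of the schema, so we must add further attributes.
{C, D, G, J, K}⁺: C→H adds H; D→E adds E; GHK→F adds F → {C, D, E, F, G, H, J, K}. Minimal: {D, G, J, K}⁺ = {D, E, G, J, K}; {C, G, J, K}⁺ = {C, E, F, G, H, J, K}; {C, D, J, K}⁺ = {C, D, E, H, J, K}; … — none reach the full schema.
{D, F, G, J, K}⁺: F→CEH adds C, E, H → {C, D, E, F, G, H, J, K}. Minimal: {F, G, J, K}⁺ = {C, E, F, G, H, J, K}; {D, G, J, K}⁺ = {D, E, G, J, K}; {D, F, J, K}⁺ = {C, D, E, F, H, J, K}; … — none reach the full schema.
{D, G, H, J, K}⁺: D→E adds E; GHK→F adds F; F→CEH adds C → {C, D, E, F, G, H, J, K}. Minimal: {G, H, J, K}⁺ = {C, E, F, G, H, J, K}; {D, H, J, K}⁺ = {D, E, H, J, K}; {D, G, J, K}⁺ = {D, E, G, J, K}; … — none reach the full schema.

{C, D, G, J, K}, {D, F, G, J, K}, {D, G, H, J, K}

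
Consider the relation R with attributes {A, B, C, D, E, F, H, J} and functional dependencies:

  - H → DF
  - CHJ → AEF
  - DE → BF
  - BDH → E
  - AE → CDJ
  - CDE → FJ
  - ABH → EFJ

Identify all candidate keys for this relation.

Attribute H never appears on the right-hand side of any dependency, so H must belong to every candidate key.
{H}⁺ = {D, F, H}, which is not all of the schema, so we must add further attributes.
{A, B, H}⁺: H→DF adds D, F; BDH→E adds E; AE→CDJ adds C, J → {A, B, C, D, E, F, H, J}.
{A, E, H}⁺: H→DF adds D, F; DE→BF adds B; AE→CDJ adds C, J → {A, B, C, D, E, F, H, J}.
{B, C, H}⁺: H→DF adds D, F; BDH→E adds E; CDE→FJ adds J; CHJ→AEF adds A → {A, B, C, D, E, F, H, J}.
{C, E, H}⁺: H→DF adds D, F; DE→BF adds B; CDE→FJ adds J; CHJ→AEF adds A → {A, B, C, D, E, F, H, J}.
{C, H, J}⁺: H→DF adds D, F; CHJ→AEF adds A, E; DE→BF adds B → {A, B, C, D, E, F, H, J}.
Any other superkey contains one of these as a subset, so there are no further candidate keys.

ABH; AEH; BCH; CEH; CHJ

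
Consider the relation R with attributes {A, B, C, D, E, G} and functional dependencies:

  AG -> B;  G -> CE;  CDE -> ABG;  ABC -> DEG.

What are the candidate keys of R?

{A, G}⁺: AG→B adds B; G→CE adds C, E; ABC→DEG adds D → {A, B, C, D, E, G}. Minimal: {G}⁺ = {C, E, G}; {A}⁺ = {A} — none reach the full schema.
{D, G}⁺: G→CE adds C, E; CDE→ABG adds A, B → {A, B, C, D, E, G}. Minimal: {G}⁺ = {C, E, G}; {D}⁺ = {D} — none reach the full schema.
{A, B, C}⁺: ABC→DEG adds D, E, G → {A, B, C, D, E, G}. Minimal: {B, C}⁺ = {B, C}; {A, C}⁺ = {A, C}; {A, B}⁺ = {A, B} — none reach the full schema.
{C, D, E}⁺: CDE→ABG adds A, B, G → {A, B, C, D, E, G}. Minimal: {D, E}⁺ = {D, E}; {C, E}⁺ = {C, E}; {C, D}⁺ = {C, D} — none reach the full schema.
Any other superkey contains one of these as a subset, so there are no further candidate keys.

AG, DG, ABC, CDE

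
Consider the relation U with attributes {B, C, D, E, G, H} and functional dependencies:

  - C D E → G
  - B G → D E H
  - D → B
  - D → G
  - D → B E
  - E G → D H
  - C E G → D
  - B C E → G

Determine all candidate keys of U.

{C, D}, {B, C, E}, {B, C, G}, {C, E, G}

Attribute C never appears on the right-hand side of any dependency, so C must belong to every candidate key.
{C}⁺ = {C}, which is not all of the schema, so we must add further attributes.
{C, D}⁺: D→B adds B; D→G adds G; D→BE adds E; EG→DH adds H → {B, C, D, E, G, H}. Minimal: {D}⁺ = {B, D, E, G, H}; {C}⁺ = {C} — none reach the full schema.
{B, C, E}⁺: BCE→G adds G; BG→DEH adds D, H → {B, C, D, E, G, H}. Minimal: {C, E}⁺ = {C, E}; {B, E}⁺ = {B, E}; {B, C}⁺ = {B, C} — none reach the full schema.
{B, C, G}⁺: BG→DEH adds D, E, H → {B, C, D, E, G, H}. Minimal: {C, G}⁺ = {C, G}; {B, G}⁺ = {B, D, E, G, H}; {B, C}⁺ = {B, C} — none reach the full schema.
{C, E, G}⁺: EG→DH adds D, H; D→B adds B → {B, C, D, E, G, H}. Minimal: {E, G}⁺ = {B, D, E, G, H}; {C, G}⁺ = {C, G}; {C, E}⁺ = {C, E} — none reach the full schema.
Any other superkey contains one of these as a subset, so there are no further candidate keys.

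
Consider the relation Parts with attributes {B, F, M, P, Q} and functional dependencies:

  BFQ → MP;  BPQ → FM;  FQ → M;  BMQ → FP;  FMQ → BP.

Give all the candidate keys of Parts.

Attribute Q never appears on the right-hand side of any dependency, so Q must belong to every candidate key.
{Q}⁺ = {Q}, which is not all of the schema, so we must add further attributes.
{F, Q}⁺: FQ→M adds M; FMQ→BP adds B, P → {B, F, M, P, Q}. Minimal: {Q}⁺ = {Q}; {F}⁺ = {F} — none reach the full schema.
{B, M, Q}⁺: BMQ→FP adds F, P → {B, F, M, P, Q}. Minimal: {M, Q}⁺ = {M, Q}; {B, Q}⁺ = {B, Q}; {B, M}⁺ = {B, M} — none reach the full schema.
{B, P, Q}⁺: BPQ→FM adds F, M → {B, F, M, P, Q}. Minimal: {P, Q}⁺ = {P, Q}; {B, Q}⁺ = {B, Q}; {B, P}⁺ = {B, P} — none reach the full schema.

FQ, BMQ, BPQ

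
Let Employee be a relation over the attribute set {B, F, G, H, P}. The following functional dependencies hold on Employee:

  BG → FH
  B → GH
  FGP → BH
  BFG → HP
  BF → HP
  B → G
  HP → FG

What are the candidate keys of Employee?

{B}⁺: B→GH adds G, H; BG→FH adds F; BFG→HP adds P → {B, F, G, H, P}.
{H, P}⁺: HP→FG adds F, G; FGP→BH adds B → {B, F, G, H, P}. Minimal: {P}⁺ = {P}; {H}⁺ = {H} — none reach the full schema.
{F, G, P}⁺: FGP→BH adds B, H → {B, F, G, H, P}. Minimal: {G, P}⁺ = {G, P}; {F, P}⁺ = {F, P}; {F, G}⁺ = {F, G} — none reach the full schema.

B, HP, FGP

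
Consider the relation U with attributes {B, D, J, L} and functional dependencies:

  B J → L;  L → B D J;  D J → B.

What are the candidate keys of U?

{L}⁺: L→BDJ adds B, D, J → {B, D, J, L}.
{B, J}⁺: BJ→L adds L; L→BDJ adds D → {B, D, J, L}. Minimal: {J}⁺ = {J}; {B}⁺ = {B} — none reach the full schema.
{D, J}⁺: DJ→B adds B; BJ→L adds L → {B, D, J, L}. Minimal: {J}⁺ = {J}; {D}⁺ = {D} — none reach the full schema.

{L}, {B, J}, {D, J}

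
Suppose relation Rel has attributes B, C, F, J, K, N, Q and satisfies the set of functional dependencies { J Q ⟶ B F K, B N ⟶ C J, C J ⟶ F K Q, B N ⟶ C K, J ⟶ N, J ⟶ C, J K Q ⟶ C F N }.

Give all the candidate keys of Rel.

{J}⁺: J→N adds N; J→C adds C; CJ→FKQ adds F, K, Q; JQ→BFK adds B → {B, C, F, J, K, N, Q}.
{B, N}⁺: BN→CJ adds C, J; CJ→FKQ adds F, K, Q → {B, C, F, J, K, N, Q}.

J, BN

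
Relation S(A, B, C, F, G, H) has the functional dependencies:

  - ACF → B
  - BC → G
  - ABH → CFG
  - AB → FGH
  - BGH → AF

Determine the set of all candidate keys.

{A, B}⁺: AB→FGH adds F, G, H; ABH→CFG adds C → {A, B, C, F, G, H}. Minimal: {B}⁺ = {B}; {A}⁺ = {A} — none reach the full schema.
{A, C, F}⁺: ACF→B adds B; BC→G adds G; AB→FGH adds H → {A, B, C, F, G, H}. Minimal: {C, F}⁺ = {C, F}; {A, F}⁺ = {A, F}; {A, C}⁺ = {A, C} — none reach the full schema.
{B, C, H}⁺: BC→G adds G; BGH→AF adds A, F → {A, B, C, F, G, H}. Minimal: {C, H}⁺ = {C, H}; {B, H}⁺ = {B, H}; {B, C}⁺ = {B, C, G} — none reach the full schema.
{B, G, H}⁺: BGH→AF adds A, F; ABH→CFG adds C → {A, B, C, F, G, H}. Minimal: {G, H}⁺ = {G, H}; {B, H}⁺ = {B, H}; {B, G}⁺ = {B, G} — none reach the full schema.
Any other superkey contains one of these as a subset, so there are no further candidate keys.

{A, B}; {A, C, F}; {B, C, H}; {B, G, H}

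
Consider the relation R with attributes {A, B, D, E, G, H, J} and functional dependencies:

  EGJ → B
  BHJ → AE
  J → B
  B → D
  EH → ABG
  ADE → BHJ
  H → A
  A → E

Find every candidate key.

{H}, {A, B}, {A, D}, {A, J}

{H}⁺: H→A adds A; A→E adds E; EH→ABG adds B, G; B→D adds D; ADE→BHJ adds J → {A, B, D, E, G, H, J}.
{A, B}⁺: B→D adds D; A→E adds E; ADE→BHJ adds H, J; EH→ABG adds G → {A, B, D, E, G, H, J}.
{A, D}⁺: A→E adds E; ADE→BHJ adds B, H, J; EH→ABG adds G → {A, B, D, E, G, H, J}.
{A, J}⁺: J→B adds B; B→D adds D; A→E adds E; ADE→BHJ adds H; EH→ABG adds G → {A, B, D, E, G, H, J}.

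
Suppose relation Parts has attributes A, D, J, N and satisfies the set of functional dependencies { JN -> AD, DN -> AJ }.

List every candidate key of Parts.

Attribute N never appears on the right-hand side of any dependency, so N must belong to every candidate key.
{N}⁺ = {N}, which is not all of the schema, so we must add further attributes.
{D, N}⁺: DN→AJ adds A, J → {A, D, J, N}. Minimal: {N}⁺ = {N}; {D}⁺ = {D} — none reach the full schema.
{J, N}⁺: JN→AD adds A, D → {A, D, J, N}. Minimal: {N}⁺ = {N}; {J}⁺ = {J} — none reach the full schema.
Any other superkey contains one of these as a subset, so there are no further candidate keys.

(D, N), (J, N)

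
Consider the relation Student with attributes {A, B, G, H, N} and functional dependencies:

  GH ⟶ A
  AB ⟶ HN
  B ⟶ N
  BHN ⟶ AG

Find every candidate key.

Attribute B never appears on the right-hand side of any dependency, so B must belong to every candidate key.
{B}⁺ = {B, N}, which is not all of the schema, so we must add further attributes.
{A, B}⁺: AB→HN adds H, N; BHN→AG adds G → {A, B, G, H, N}. Minimal: {B}⁺ = {B, N}; {A}⁺ = {A} — none reach the full schema.
{B, H}⁺: B→N adds N; BHN→AG adds A, G → {A, B, G, H, N}. Minimal: {H}⁺ = {H}; {B}⁺ = {B, N} — none reach the full schema.

{A, B}, {B, H}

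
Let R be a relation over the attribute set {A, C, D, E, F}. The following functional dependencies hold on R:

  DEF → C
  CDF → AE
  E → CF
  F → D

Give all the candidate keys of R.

{E}, {C, F}

{E}⁺: E→CF adds C, F; F→D adds D; CDF→AE adds A → {A, C, D, E, F}.
{C, F}⁺: F→D adds D; CDF→AE adds A, E → {A, C, D, E, F}.
Any other superkey contains one of these as a subset, so there are no further candidate keys.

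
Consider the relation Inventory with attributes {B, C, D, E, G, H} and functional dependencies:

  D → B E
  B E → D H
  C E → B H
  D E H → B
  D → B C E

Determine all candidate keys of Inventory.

Attribute G never appears on the right-hand side of any dependency, so G must belong to every candidate key.
{G}⁺ = {G}, which is not all of the schema, so we must add further attributes.
{D, G}⁺: D→BE adds B, E; BE→DH adds H; D→BCE adds C → {B, C, D, E, G, H}. Minimal: {G}⁺ = {G}; {D}⁺ = {B, C, D, E, H} — none reach the full schema.
{B, E, G}⁺: BE→DH adds D, H; D→BCE adds C → {B, C, D, E, G, H}. Minimal: {E, G}⁺ = {E, G}; {B, G}⁺ = {B, G}; {B, E}⁺ = {B, C, D, E, H} — none reach the full schema.
{C, E, G}⁺: CE→BH adds B, H; BE→DH adds D → {B, C, D, E, G, H}. Minimal: {E, G}⁺ = {E, G}; {C, G}⁺ = {C, G}; {C, E}⁺ = {B, C, D, E, H} — none reach the full schema.
Any other superkey contains one of these as a subset, so there are no further candidate keys.

{D, G}, {B, E, G}, {C, E, G}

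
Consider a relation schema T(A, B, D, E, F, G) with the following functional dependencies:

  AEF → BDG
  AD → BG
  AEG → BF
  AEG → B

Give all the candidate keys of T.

{A, D, E}; {A, E, F}; {A, E, G}

{A, D, E}⁺: AD→BG adds B, G; AEG→BF adds F → {A, B, D, E, F, G}.
{A, E, F}⁺: AEF→BDG adds B, D, G → {A, B, D, E, F, G}.
{A, E, G}⁺: AEG→BF adds B, F; AEF→BDG adds D → {A, B, D, E, F, G}.
Any other superkey contains one of these as a subset, so there are no further candidate keys.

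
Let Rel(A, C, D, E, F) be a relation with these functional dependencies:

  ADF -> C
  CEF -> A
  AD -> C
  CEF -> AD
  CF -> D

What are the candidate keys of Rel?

{C, E, F}, {A, D, E, F}

Attributes E, F never appear on any right-hand side, so every candidate key must contain {E, F}.
{E, F}⁺ = {E, F}, which is not all of the schema, so we must add further attributes.
{C, E, F}⁺: CEF→A adds A; CEF→AD adds D → {A, C, D, E, F}.
{A, D, E, F}⁺: ADF→C adds C → {A, C, D, E, F}.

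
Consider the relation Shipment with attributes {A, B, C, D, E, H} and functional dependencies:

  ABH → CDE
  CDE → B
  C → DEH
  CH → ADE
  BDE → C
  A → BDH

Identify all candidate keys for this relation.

{A}, {C}, {B, D, E}

{A}⁺: A→BDH adds B, D, H; ABH→CDE adds C, E → {A, B, C, D, E, H}.
{C}⁺: C→DEH adds D, E, H; CH→ADE adds A; A→BDH adds B → {A, B, C, D, E, H}.
{B, D, E}⁺: BDE→C adds C; C→DEH adds H; CH→ADE adds A → {A, B, C, D, E, H}. Minimal: {D, E}⁺ = {D, E}; {B, E}⁺ = {B, E}; {B, D}⁺ = {B, D} — none reach the full schema.
Any other superkey contains one of these as a subset, so there are no further candidate keys.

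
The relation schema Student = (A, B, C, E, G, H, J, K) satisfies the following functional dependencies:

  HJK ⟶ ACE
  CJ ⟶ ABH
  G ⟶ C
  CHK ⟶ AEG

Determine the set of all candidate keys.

Attributes J, K never appear on any right-hand side, so every candidate key must contain {J, K}.
{J, K}⁺ = {J, K}, which is not all of the schema, so we must add further attributes.
{C, J, K}⁺: CJ→ABH adds A, B, H; CHK→AEG adds E, G → {A, B, C, E, G, H, J, K}.
{G, J, K}⁺: G→C adds C; CJ→ABH adds A, B, H; CHK→AEG adds E → {A, B, C, E, G, H, J, K}.
{H, J, K}⁺: HJK→ACE adds A, C, E; CJ→ABH adds B; CHK→AEG adds G → {A, B, C, E, G, H, J, K}.

{C, J, K}; {G, J, K}; {H, J, K}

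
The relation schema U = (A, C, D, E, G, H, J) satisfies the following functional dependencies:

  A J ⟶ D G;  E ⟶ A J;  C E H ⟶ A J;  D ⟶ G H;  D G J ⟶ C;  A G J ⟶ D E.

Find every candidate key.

E; AJ

{E}⁺: E→AJ adds A, J; AJ→DG adds D, G; D→GH adds H; DGJ→C adds C → {A, C, D, E, G, H, J}.
{A, J}⁺: AJ→DG adds D, G; D→GH adds H; DGJ→C adds C; AGJ→DE adds E → {A, C, D, E, G, H, J}. Minimal: {J}⁺ = {J}; {A}⁺ = {A} — none reach the full schema.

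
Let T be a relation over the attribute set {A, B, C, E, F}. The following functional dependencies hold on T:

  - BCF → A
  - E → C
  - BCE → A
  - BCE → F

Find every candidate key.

Attributes B, E never appear on any right-hand side, so every candidate key must contain {B, E}.
{B, E}⁺ = {A, B, C, E, F}, which is all of the schema, so {B, E} is the only candidate key.

BE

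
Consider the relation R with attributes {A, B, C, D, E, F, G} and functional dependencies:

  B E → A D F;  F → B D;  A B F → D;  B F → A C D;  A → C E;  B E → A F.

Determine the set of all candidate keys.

Attribute G never appears on the right-hand side of any dependency, so G must belong to every candidate key.
{G}⁺ = {G}, which is not all of the schema, so we must add further attributes.
{F, G}⁺: F→BD adds B, D; BF→ACD adds A, C; A→CE adds E → {A, B, C, D, E, F, G}. Minimal: {G}⁺ = {G}; {F}⁺ = {A, B, C, D, E, F} — none reach the full schema.
{A, B, G}⁺: A→CE adds C, E; BE→AF adds F; BE→ADF adds D → {A, B, C, D, E, F, G}. Minimal: {B, G}⁺ = {B, G}; {A, G}⁺ = {A, C, E, G}; {A, B}⁺ = {A, B, C, D, E, F} — none reach the full schema.
{B, E, G}⁺: BE→ADF adds A, D, F; BF→ACD adds C → {A, B, C, D, E, F, G}. Minimal: {E, G}⁺ = {E, G}; {B, G}⁺ = {B, G}; {B, E}⁺ = {A, B, C, D, E, F} — none reach the full schema.
Any other superkey contains one of these as a subset, so there are no further candidate keys.

(F, G); (A, B, G); (B, E, G)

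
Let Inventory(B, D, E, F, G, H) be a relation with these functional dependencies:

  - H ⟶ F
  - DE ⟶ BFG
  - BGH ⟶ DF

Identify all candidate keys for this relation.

(D, E, H), (B, E, G, H)

{D, E, H}⁺: H→F adds F; DE→BFG adds B, G → {B, D, E, F, G, H}. Minimal: {E, H}⁺ = {E, F, H}; {D, H}⁺ = {D, F, H}; {D, E}⁺ = {B, D, E, F, G} — none reach the full schema.
{B, E, G, H}⁺: H→F adds F; BGH→DF adds D → {B, D, E, F, G, H}. Minimal: {E, G, H}⁺ = {E, F, G, H}; {B, G, H}⁺ = {B, D, F, G, H}; {B, E, H}⁺ = {B, E, F, H}; … — none reach the full schema.
Any other superkey contains one of these as a subset, so there are no further candidate keys.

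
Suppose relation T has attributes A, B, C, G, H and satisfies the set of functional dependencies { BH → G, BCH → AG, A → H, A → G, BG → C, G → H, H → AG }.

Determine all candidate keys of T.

{A, B}⁺: A→H adds H; A→G adds G; BG→C adds C → {A, B, C, G, H}. Minimal: {B}⁺ = {B}; {A}⁺ = {A, G, H} — none reach the full schema.
{B, G}⁺: BG→C adds C; G→H adds H; H→AG adds A → {A, B, C, G, H}. Minimal: {G}⁺ = {A, G, H}; {B}⁺ = {B} — none reach the full schema.
{B, H}⁺: BH→G adds G; BG→C adds C; H→AG adds A → {A, B, C, G, H}. Minimal: {H}⁺ = {A, G, H}; {B}⁺ = {B} — none reach the full schema.
Any other superkey contains one of these as a subset, so there are no further candidate keys.

(A, B), (B, G), (B, H)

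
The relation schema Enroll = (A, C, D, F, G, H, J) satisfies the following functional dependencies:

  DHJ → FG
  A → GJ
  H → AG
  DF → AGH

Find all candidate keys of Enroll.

Attributes C, D never appear on any right-hand side, so every candidate key must contain {C, D}.
{C, D}⁺ = {C, D}, which is not all of the schema, so we must add further attributes.
{C, D, F}⁺: DF→AGH adds A, G, H; A→GJ adds J → {A, C, D, F, G, H, J}.
{C, D, H}⁺: H→AG adds A, G; A→GJ adds J; DHJ→FG adds F → {A, C, D, F, G, H, J}.

CDF, CDH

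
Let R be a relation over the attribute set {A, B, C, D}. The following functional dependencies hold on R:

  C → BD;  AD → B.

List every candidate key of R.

(A, C)

Attributes A, C never appear on any right-hand side, so every candidate key must contain {A, C}.
{A, C}⁺ = {A, B, C, D}, which is all of the schema, so {A, C} is the only candidate key.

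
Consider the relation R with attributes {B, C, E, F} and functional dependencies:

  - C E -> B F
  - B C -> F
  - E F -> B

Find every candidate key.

Attributes C, E never appear on any right-hand side, so every candidate key must contain {C, E}.
{C, E}⁺ = {B, C, E, F}, which is all of the schema, so {C, E} is the only candidate key.

CE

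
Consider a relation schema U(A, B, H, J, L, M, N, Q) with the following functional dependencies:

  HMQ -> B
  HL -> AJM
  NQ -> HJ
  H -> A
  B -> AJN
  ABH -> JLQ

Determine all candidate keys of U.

BH, BQ, HLQ, HMQ, LNQ, MNQ

{B, H}⁺: H→A adds A; B→AJN adds J, N; ABH→JLQ adds L, Q; HL→AJM adds M → {A, B, H, J, L, M, N, Q}. Minimal: {H}⁺ = {A, H}; {B}⁺ = {A, B, J, N} — none reach the full schema.
{B, Q}⁺: B→AJN adds A, J, N; NQ→HJ adds H; ABH→JLQ adds L; HL→AJM adds M → {A, B, H, J, L, M, N, Q}. Minimal: {Q}⁺ = {Q}; {B}⁺ = {A, B, J, N} — none reach the full schema.
{H, L, Q}⁺: HL→AJM adds A, J, M; HMQ→B adds B; B→AJN adds N → {A, B, H, J, L, M, N, Q}. Minimal: {L, Q}⁺ = {L, Q}; {H, Q}⁺ = {A, H, Q}; {H, L}⁺ = {A, H, J, L, M} — none reach the full schema.
{H, M, Q}⁺: HMQ→B adds B; H→A adds A; B→AJN adds J, N; ABH→JLQ adds L → {A, B, H, J, L, M, N, Q}. Minimal: {M, Q}⁺ = {M, Q}; {H, Q}⁺ = {A, H, Q}; {H, M}⁺ = {A, H, M} — none reach the full schema.
{L, N, Q}⁺: NQ→HJ adds H, J; H→A adds A; HL→AJM adds M; HMQ→B adds B → {A, B, H, J, L, M, N, Q}. Minimal: {N, Q}⁺ = {A, H, J, N, Q}; {L, Q}⁺ = {L, Q}; {L, N}⁺ = {L, N} — none reach the full schema.
{M, N, Q}⁺: NQ→HJ adds H, J; H→A adds A; HMQ→B adds B; ABH→JLQ adds L → {A, B, H, J, L, M, N, Q}. Minimal: {N, Q}⁺ = {A, H, J, N, Q}; {M, Q}⁺ = {M, Q}; {M, N}⁺ = {M, N} — none reach the full schema.
Any other superkey contains one of these as a subset, so there are no further candidate keys.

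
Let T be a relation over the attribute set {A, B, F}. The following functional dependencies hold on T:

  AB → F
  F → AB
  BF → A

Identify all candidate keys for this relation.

{F}⁺: F→AB adds A, B → {A, B, F}.
{A, B}⁺: AB→F adds F → {A, B, F}. Minimal: {B}⁺ = {B}; {A}⁺ = {A} — none reach the full schema.

{F}, {A, B}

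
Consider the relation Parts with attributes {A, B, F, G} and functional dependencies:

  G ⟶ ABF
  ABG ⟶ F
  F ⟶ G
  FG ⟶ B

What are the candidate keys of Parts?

{F}⁺: F→G adds G; FG→B adds B; G→ABF adds A → {A, B, F, G}.
{G}⁺: G→ABF adds A, B, F → {A, B, F, G}.
Any other superkey contains one of these as a subset, so there are no further candidate keys.

{F}, {G}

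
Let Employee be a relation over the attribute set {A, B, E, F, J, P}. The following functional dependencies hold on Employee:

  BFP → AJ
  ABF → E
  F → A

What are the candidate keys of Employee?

{B, F, P}

Attributes B, F, P never appear on any right-hand side, so every candidate key must contain {B, F, P}.
{B, F, P}⁺ = {A, B, E, F, J, P}, which is all of the schema, so {B, F, P} is the only candidate key.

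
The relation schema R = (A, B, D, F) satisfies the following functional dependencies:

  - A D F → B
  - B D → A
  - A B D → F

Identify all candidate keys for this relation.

{B, D}⁺: BD→A adds A; ABD→F adds F → {A, B, D, F}. Minimal: {D}⁺ = {D}; {B}⁺ = {B} — none reach the full schema.
{A, D, F}⁺: ADF→B adds B → {A, B, D, F}. Minimal: {D, F}⁺ = {D, F}; {A, F}⁺ = {A, F}; {A, D}⁺ = {A, D} — none reach the full schema.

BD; ADF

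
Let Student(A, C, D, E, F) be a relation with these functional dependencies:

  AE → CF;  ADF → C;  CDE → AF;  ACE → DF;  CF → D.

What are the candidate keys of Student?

Attribute E never appears on the right-hand side of any dependency, so E must belong to every candidate key.
{E}⁺ = {E}, which is not all of the schema, so we must add further attributes.
{A, E}⁺: AE→CF adds C, F; ACE→DF adds D → {A, C, D, E, F}. Minimal: {E}⁺ = {E}; {A}⁺ = {A} — none reach the full schema.
{C, D, E}⁺: CDE→AF adds A, F → {A, C, D, E, F}. Minimal: {D, E}⁺ = {D, E}; {C, E}⁺ = {C, E}; {C, D}⁺ = {C, D} — none reach the full schema.
{C, E, F}⁺: CF→D adds D; CDE→AF adds A → {A, C, D, E, F}. Minimal: {E, F}⁺ = {E, F}; {C, F}⁺ = {C, D, F}; {C, E}⁺ = {C, E} — none reach the full schema.
Any other superkey contains one of these as a subset, so there are no further candidate keys.

AE, CDE, CEF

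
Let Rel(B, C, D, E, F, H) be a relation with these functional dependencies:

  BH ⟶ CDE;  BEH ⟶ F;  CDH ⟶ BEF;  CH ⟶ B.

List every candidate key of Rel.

Attribute H never appears on the right-hand side of any dependency, so H must belong to every candidate key.
{H}⁺ = {H}, which is not all of the schema, so we must add further attributes.
{B, H}⁺: BH→CDE adds C, D, E; BEH→F adds F → {B, C, D, E, F, H}. Minimal: {H}⁺ = {H}; {B}⁺ = {B} — none reach the full schema.
{C, H}⁺: CH→B adds B; BH→CDE adds D, E; BEH→F adds F → {B, C, D, E, F, H}. Minimal: {H}⁺ = {H}; {C}⁺ = {C} — none reach the full schema.
Any other superkey contains one of these as a subset, so there are no further candidate keys.

{B, H}, {C, H}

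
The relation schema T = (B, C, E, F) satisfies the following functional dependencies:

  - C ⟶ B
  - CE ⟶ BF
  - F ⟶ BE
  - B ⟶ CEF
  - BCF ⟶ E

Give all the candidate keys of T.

(B), (C), (F)

{B}⁺: B→CEF adds C, E, F → {B, C, E, F}.
{C}⁺: C→B adds B; B→CEF adds E, F → {B, C, E, F}.
{F}⁺: F→BE adds B, E; B→CEF adds C → {B, C, E, F}.
Any other superkey contains one of these as a subset, so there are no further candidate keys.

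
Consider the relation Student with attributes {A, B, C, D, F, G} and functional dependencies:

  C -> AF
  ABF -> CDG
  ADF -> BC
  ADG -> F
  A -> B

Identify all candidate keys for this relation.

{C}⁺: C→AF adds A, F; A→B adds B; ABF→CDG adds D, G → {A, B, C, D, F, G}.
{A, F}⁺: A→B adds B; ABF→CDG adds C, D, G → {A, B, C, D, F, G}. Minimal: {F}⁺ = {F}; {A}⁺ = {A, B} — none reach the full schema.
{A, D, G}⁺: ADG→F adds F; A→B adds B; ABF→CDG adds C → {A, B, C, D, F, G}. Minimal: {D, G}⁺ = {D, G}; {A, G}⁺ = {A, B, G}; {A, D}⁺ = {A, B, D} — none reach the full schema.

(C); (A, F); (A, D, G)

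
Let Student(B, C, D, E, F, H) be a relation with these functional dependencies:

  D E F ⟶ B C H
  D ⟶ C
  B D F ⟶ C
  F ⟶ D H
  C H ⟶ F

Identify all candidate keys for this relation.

{E, F}, {C, E, H}, {D, E, H}

Attribute E never appears on the right-hand side of any dependency, so E must belong to every candidate key.
{E}⁺ = {E}, which is not all of the schema, so we must add further attributes.
{E, F}⁺: F→DH adds D, H; DEF→BCH adds B, C → {B, C, D, E, F, H}. Minimal: {F}⁺ = {C, D, F, H}; {E}⁺ = {E} — none reach the full schema.
{C, E, H}⁺: CH→F adds F; F→DH adds D; DEF→BCH adds B → {B, C, D, E, F, H}. Minimal: {E, H}⁺ = {E, H}; {C, H}⁺ = {C, D, F, H}; {C, E}⁺ = {C, E} — none reach the full schema.
{D, E, H}⁺: D→C adds C; CH→F adds F; DEF→BCH adds B → {B, C, D, E, F, H}. Minimal: {E, H}⁺ = {E, H}; {D, H}⁺ = {C, D, F, H}; {D, E}⁺ = {C, D, E} — none reach the full schema.
Any other superkey contains one of these as a subset, so there are no further candidate keys.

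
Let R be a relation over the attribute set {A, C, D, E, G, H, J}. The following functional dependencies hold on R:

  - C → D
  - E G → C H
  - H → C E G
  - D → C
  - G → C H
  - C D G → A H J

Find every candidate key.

(G), (H)

{G}⁺: G→CH adds C, H; C→D adds D; H→CEG adds E; CDG→AHJ adds A, J → {A, C, D, E, G, H, J}.
{H}⁺: H→CEG adds C, E, G; C→D adds D; CDG→AHJ adds A, J → {A, C, D, E, G, H, J}.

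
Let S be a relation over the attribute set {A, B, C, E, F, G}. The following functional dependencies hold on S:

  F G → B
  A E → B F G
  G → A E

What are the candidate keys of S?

Attribute C never appears on the right-hand side of any dependency, so C must belong to every candidate key.
{C}⁺ = {C}, which is not all of the schema, so we must add further attributes.
{C, G}⁺: G→AE adds A, E; AE→BFG adds B, F → {A, B, C, E, F, G}.
{A, C, E}⁺: AE→BFG adds B, F, G → {A, B, C, E, F, G}.
Any other superkey contains one of these as a subset, so there are no further candidate keys.

{C, G}, {A, C, E}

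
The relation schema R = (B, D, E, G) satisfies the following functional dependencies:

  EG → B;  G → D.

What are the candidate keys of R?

{E, G}

{E, G}⁺: EG→B adds B; G→D adds D → {B, D, E, G}. Minimal: {G}⁺ = {D, G}; {E}⁺ = {E} — none reach the full schema.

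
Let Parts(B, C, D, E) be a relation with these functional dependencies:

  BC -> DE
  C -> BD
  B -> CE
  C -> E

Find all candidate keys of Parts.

{B}⁺: B→CE adds C, E; BC→DE adds D → {B, C, D, E}.
{C}⁺: C→BD adds B, D; B→CE adds E → {B, C, D, E}.
Any other superkey contains one of these as a subset, so there are no further candidate keys.

{B}, {C}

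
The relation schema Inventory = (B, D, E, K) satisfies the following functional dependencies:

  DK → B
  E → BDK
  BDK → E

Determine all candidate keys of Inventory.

{E}⁺: E→BDK adds B, D, K → {B, D, E, K}.
{D, K}⁺: DK→B adds B; BDK→E adds E → {B, D, E, K}. Minimal: {K}⁺ = {K}; {D}⁺ = {D} — none reach the full schema.

{E}; {D, K}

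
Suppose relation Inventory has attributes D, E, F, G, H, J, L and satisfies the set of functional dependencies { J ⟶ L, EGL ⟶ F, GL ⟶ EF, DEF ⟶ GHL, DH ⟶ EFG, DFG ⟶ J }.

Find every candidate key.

(D, H), (D, E, F), (D, F, G), (D, G, J), (D, G, L)

Attribute D never appears on the right-hand side of any dependency, so D must belong to every candidate key.
{D}⁺ = {D}, which is not all of the schema, so we must add further attributes.
{D, H}⁺: DH→EFG adds E, F, G; DFG→J adds J; J→L adds L → {D, E, F, G, H, J, L}. Minimal: {H}⁺ = {H}; {D}⁺ = {D} — none reach the full schema.
{D, E, F}⁺: DEF→GHL adds G, H, L; DFG→J adds J → {D, E, F, G, H, J, L}. Minimal: {E, F}⁺ = {E, F}; {D, F}⁺ = {D, F}; {D, E}⁺ = {D, E} — none reach the full schema.
{D, F, G}⁺: DFG→J adds J; J→L adds L; GL→EF adds E; DEF→GHL adds H → {D, E, F, G, H, J, L}. Minimal: {F, G}⁺ = {F, G}; {D, G}⁺ = {D, G}; {D, F}⁺ = {D, F} — none reach the full schema.
{D, G, J}⁺: J→L adds L; GL→EF adds E, F; DEF→GHL adds H → {D, E, F, G, H, J, L}. Minimal: {G, J}⁺ = {E, F, G, J, L}; {D, J}⁺ = {D, J, L}; {D, G}⁺ = {D, G} — none reach the full schema.
{D, G, L}⁺: GL→EF adds E, F; DEF→GHL adds H; DFG→J adds J → {D, E, F, G, H, J, L}. Minimal: {G, L}⁺ = {E, F, G, L}; {D, L}⁺ = {D, L}; {D, G}⁺ = {D, G} — none reach the full schema.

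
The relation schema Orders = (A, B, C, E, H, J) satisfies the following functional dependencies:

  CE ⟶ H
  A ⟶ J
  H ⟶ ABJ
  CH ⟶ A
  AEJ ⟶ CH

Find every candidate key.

{A, E}⁺: A→J adds J; AEJ→CH adds C, H; H→ABJ adds B → {A, B, C, E, H, J}. Minimal: {E}⁺ = {E}; {A}⁺ = {A, J} — none reach the full schema.
{C, E}⁺: CE→H adds H; H→ABJ adds A, B, J → {A, B, C, E, H, J}. Minimal: {E}⁺ = {E}; {C}⁺ = {C} — none reach the full schema.
{E, H}⁺: H→ABJ adds A, B, J; AEJ→CH adds C → {A, B, C, E, H, J}. Minimal: {H}⁺ = {A, B, H, J}; {E}⁺ = {E} — none reach the full schema.
Any other superkey contains one of these as a subset, so there are no further candidate keys.

{A, E}; {C, E}; {E, H}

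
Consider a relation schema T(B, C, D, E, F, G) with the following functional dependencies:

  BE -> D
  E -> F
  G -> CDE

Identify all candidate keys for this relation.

Attributes B, G never appear on any right-hand side, so every candidate key must contain {B, G}.
{B, G}⁺ = {B, C, D, E, F, G}, which is all of the schema, so {B, G} is the only candidate key.

(B, G)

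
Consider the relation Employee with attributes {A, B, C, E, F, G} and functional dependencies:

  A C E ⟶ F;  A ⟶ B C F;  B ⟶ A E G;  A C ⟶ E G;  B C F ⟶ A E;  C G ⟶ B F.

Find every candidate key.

{A}⁺: A→BCF adds B, C, F; B→AEG adds E, G → {A, B, C, E, F, G}.
{B}⁺: B→AEG adds A, E, G; A→BCF adds C, F → {A, B, C, E, F, G}.
{C, G}⁺: CG→BF adds B, F; B→AEG adds A, E → {A, B, C, E, F, G}.
Any other superkey contains one of these as a subset, so there are no further candidate keys.

{A}, {B}, {C, G}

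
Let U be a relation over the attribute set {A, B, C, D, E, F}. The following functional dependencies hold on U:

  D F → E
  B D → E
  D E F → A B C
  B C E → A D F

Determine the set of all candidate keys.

DF, BCD, BCE

{D, F}⁺: DF→E adds E; DEF→ABC adds A, B, C → {A, B, C, D, E, F}.
{B, C, D}⁺: BD→E adds E; BCE→ADF adds A, F → {A, B, C, D, E, F}.
{B, C, E}⁺: BCE→ADF adds A, D, F → {A, B, C, D, E, F}.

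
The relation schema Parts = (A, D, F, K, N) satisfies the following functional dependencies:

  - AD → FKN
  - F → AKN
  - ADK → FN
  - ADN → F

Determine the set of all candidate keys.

(A, D); (D, F)

Attribute D never appears on the right-hand side of any dependency, so D must belong to every candidate key.
{D}⁺ = {D}, which is not all of the schema, so we must add further attributes.
{A, D}⁺: AD→FKN adds F, K, N → {A, D, F, K, N}. Minimal: {D}⁺ = {D}; {A}⁺ = {A} — none reach the full schema.
{D, F}⁺: F→AKN adds A, K, N → {A, D, F, K, N}. Minimal: {F}⁺ = {A, F, K, N}; {D}⁺ = {D} — none reach the full schema.
Any other superkey contains one of these as a subset, so there are no further candidate keys.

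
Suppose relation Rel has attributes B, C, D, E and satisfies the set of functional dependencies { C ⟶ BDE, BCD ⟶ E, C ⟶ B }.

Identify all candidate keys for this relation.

{C}⁺: C→BDE adds B, D, E → {B, C, D, E}.

(C)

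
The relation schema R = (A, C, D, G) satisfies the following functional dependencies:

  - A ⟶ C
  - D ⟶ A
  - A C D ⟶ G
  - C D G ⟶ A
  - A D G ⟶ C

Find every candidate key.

Attribute D never appears on the right-hand side of any dependency, so D must belong to every candidate key.
{D}⁺ = {A, C, D, G}, which is all of the schema, so {D} is the only candidate key.

{D}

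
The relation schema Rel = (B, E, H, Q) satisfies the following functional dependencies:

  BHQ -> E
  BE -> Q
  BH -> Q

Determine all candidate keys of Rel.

{B, H}

Attributes B, H never appear on any right-hand side, so every candidate key must contain {B, H}.
{B, H}⁺ = {B, E, H, Q}, which is all of the schema, so {B, H} is the only candidate key.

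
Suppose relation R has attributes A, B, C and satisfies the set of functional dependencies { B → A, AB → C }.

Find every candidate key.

{B}

{B}⁺: B→A adds A; AB→C adds C → {A, B, C}.
No other minimal superkey exists.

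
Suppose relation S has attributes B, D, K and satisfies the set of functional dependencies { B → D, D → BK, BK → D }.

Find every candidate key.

{B}⁺: B→D adds D; D→BK adds K → {B, D, K}.
{D}⁺: D→BK adds B, K → {B, D, K}.

(B), (D)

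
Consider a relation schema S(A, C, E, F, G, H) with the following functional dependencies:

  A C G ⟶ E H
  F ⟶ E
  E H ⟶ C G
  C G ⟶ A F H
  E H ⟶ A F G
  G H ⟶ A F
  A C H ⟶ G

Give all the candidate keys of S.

(C, G), (E, H), (F, H), (G, H), (A, C, H)

{C, G}⁺: CG→AFH adds A, F, H; ACG→EH adds E → {A, C, E, F, G, H}. Minimal: {G}⁺ = {G}; {C}⁺ = {C} — none reach the full schema.
{E, H}⁺: EH→CG adds C, G; CG→AFH adds A, F → {A, C, E, F, G, H}. Minimal: {H}⁺ = {H}; {E}⁺ = {E} — none reach the full schema.
{F, H}⁺: F→E adds E; EH→CG adds C, G; CG→AFH adds A → {A, C, E, F, G, H}. Minimal: {H}⁺ = {H}; {F}⁺ = {E, F} — none reach the full schema.
{G, H}⁺: GH→AF adds A, F; F→E adds E; EH→CG adds C → {A, C, E, F, G, H}. Minimal: {H}⁺ = {H}; {G}⁺ = {G} — none reach the full schema.
{A, C, H}⁺: ACH→G adds G; ACG→EH adds E; CG→AFH adds F → {A, C, E, F, G, H}. Minimal: {C, H}⁺ = {C, H}; {A, H}⁺ = {A, H}; {A, C}⁺ = {A, C} — none reach the full schema.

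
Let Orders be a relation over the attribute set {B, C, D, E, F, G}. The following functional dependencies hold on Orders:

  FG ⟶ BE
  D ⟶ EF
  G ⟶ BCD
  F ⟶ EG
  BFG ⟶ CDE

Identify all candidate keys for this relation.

{D}⁺: D→EF adds E, F; F→EG adds G; FG→BE adds B; G→BCD adds C → {B, C, D, E, F, G}.
{F}⁺: F→EG adds E, G; FG→BE adds B; G→BCD adds C, D → {B, C, D, E, F, G}.
{G}⁺: G→BCD adds B, C, D; D→EF adds E, F → {B, C, D, E, F, G}.

(D); (F); (G)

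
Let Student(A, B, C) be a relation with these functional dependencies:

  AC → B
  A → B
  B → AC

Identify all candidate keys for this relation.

{A}⁺: A→B adds B; B→AC adds C → {A, B, C}.
{B}⁺: B→AC adds A, C → {A, B, C}.

A; B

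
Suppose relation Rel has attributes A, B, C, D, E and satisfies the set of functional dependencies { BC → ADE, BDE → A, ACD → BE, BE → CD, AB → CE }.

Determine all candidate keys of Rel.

AB, BC, BE, ACD

{A, B}⁺: AB→CE adds C, E; BC→ADE adds D → {A, B, C, D, E}. Minimal: {B}⁺ = {B}; {A}⁺ = {A} — none reach the full schema.
{B, C}⁺: BC→ADE adds A, D, E → {A, B, C, D, E}. Minimal: {C}⁺ = {C}; {B}⁺ = {B} — none reach the full schema.
{B, E}⁺: BE→CD adds C, D; BC→ADE adds A → {A, B, C, D, E}. Minimal: {E}⁺ = {E}; {B}⁺ = {B} — none reach the full schema.
{A, C, D}⁺: ACD→BE adds B, E → {A, B, C, D, E}. Minimal: {C, D}⁺ = {C, D}; {A, D}⁺ = {A, D}; {A, C}⁺ = {A, C} — none reach the full schema.
Any other superkey contains one of these as a subset, so there are no further candidate keys.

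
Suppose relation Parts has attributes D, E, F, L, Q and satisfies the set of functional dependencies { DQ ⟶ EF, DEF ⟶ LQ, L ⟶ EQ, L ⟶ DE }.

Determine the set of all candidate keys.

{L}⁺: L→EQ adds E, Q; L→DE adds D; DQ→EF adds F → {D, E, F, L, Q}.
{D, Q}⁺: DQ→EF adds E, F; DEF→LQ adds L → {D, E, F, L, Q}. Minimal: {Q}⁺ = {Q}; {D}⁺ = {D} — none reach the full schema.
{D, E, F}⁺: DEF→LQ adds L, Q → {D, E, F, L, Q}. Minimal: {E, F}⁺ = {E, F}; {D, F}⁺ = {D, F}; {D, E}⁺ = {D, E} — none reach the full schema.
Any other superkey contains one of these as a subset, so there are no further candidate keys.

(L), (D, Q), (D, E, F)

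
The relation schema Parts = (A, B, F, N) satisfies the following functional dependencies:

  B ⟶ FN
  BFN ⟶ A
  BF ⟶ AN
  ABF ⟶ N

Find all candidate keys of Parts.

(B)

{B}⁺: B→FN adds F, N; BFN→A adds A → {A, B, F, N}.
No other minimal superkey exists.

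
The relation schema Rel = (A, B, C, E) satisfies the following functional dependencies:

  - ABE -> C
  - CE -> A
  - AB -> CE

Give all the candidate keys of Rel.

{A, B}, {B, C, E}

Attribute B never appears on the right-hand side of any dependency, so B must belong to every candidate key.
{B}⁺ = {B}, which is not all of the schema, so we must add further attributes.
{A, B}⁺: AB→CE adds C, E → {A, B, C, E}.
{B, C, E}⁺: CE→A adds A → {A, B, C, E}.
Any other superkey contains one of these as a subset, so there are no further candidate keys.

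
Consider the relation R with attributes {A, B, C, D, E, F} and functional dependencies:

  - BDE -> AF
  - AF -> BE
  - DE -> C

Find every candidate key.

(A, D, F); (B, D, E)

Attribute D never appears on the right-hand side of any dependency, so D must belong to every candidate key.
{D}⁺ = {D}, which is not all of the schema, so we must add further attributes.
{A, D, F}⁺: AF→BE adds B, E; DE→C adds C → {A, B, C, D, E, F}. Minimal: {D, F}⁺ = {D, F}; {A, F}⁺ = {A, B, E, F}; {A, D}⁺ = {A, D} — none reach the full schema.
{B, D, E}⁺: BDE→AF adds A, F; DE→C adds C → {A, B, C, D, E, F}. Minimal: {D, E}⁺ = {C, D, E}; {B, E}⁺ = {B, E}; {B, D}⁺ = {B, D} — none reach the full schema.
Any other superkey contains one of these as a subset, so there are no further candidate keys.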